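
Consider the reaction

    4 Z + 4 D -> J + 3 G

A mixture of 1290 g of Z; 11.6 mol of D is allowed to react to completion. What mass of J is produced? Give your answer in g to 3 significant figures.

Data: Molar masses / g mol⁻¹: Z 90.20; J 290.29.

n(Z) = 1290 / 90.20 = 14.30 mol
n(D) = 11.60 mol
n/ν for Z = 14.30/4 = 3.575
n/ν for D = 11.60/4 = 2.900
Smallest n/ν is D → limiting reagent.
n(J) = (1/4) × 11.60 = 2.900 mol
mass = 2.900 × 290.29 = 841.8 g

842 g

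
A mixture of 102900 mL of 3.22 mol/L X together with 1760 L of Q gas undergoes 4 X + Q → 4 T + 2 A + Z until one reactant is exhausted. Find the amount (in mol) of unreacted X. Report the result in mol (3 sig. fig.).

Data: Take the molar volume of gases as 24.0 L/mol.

n(X) = 3.22 × 102900/1000 = 331.3 mol
n(Q) = 1760 / 24.0 = 73.33 mol
n/ν for X = 331.3/4 = 82.83
n/ν for Q = 73.33/1 = 73.33
Smallest n/ν is Q → limiting reagent.
X consumed = (4/1) × 73.33 = 293.3 mol
X remaining = 331.3 − 293.3 = 38.00 mol

38.0 mol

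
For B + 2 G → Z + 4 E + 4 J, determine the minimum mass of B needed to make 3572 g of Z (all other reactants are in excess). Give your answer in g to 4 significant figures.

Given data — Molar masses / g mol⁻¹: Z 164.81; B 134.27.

n(Z) = 3572 / 164.81 = 21.67 mol
n(B) = (1/1) × 21.67 = 21.67 mol
mass = 21.67 × 134.27 = 2910 g

2910 g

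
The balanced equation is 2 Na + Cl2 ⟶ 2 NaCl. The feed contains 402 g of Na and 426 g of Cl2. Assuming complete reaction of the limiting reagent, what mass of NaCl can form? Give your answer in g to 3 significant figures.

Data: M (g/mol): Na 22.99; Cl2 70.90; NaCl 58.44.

n(Na) = 402.0 / 22.99 = 17.49 mol
n(Cl2) = 426.0 / 70.90 = 6.008 mol
n/ν → Na: 8.745, Cl2: 6.008; Cl2 is limiting.
n(NaCl) = (2/1) × 6.008 = 12.02 mol
mass = 12.02 × 58.44 = 702.4 g

702 g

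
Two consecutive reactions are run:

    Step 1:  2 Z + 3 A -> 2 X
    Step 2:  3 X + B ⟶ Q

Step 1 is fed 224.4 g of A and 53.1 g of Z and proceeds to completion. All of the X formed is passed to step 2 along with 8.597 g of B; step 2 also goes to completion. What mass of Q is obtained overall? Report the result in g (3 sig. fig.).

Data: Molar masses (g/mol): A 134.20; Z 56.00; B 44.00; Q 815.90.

159 g

Step 1:
n(A) = 224.4 / 134.20 = 1.672 mol
n(Z) = 53.10 / 56.00 = 0.9482 mol
n/ν → A: 0.5573, Z: 0.4741; Z is limiting.
n(X) produced = (2/2) × 0.9482 = 0.9482 mol
Step 2:
n(X) available = 0.9482 mol
n(B) = 8.597 / 44.00 = 0.1954 mol
n/ν → X: 0.3161, B: 0.1954; B is limiting.
n(Q) = (1/1) × 0.1954 = 0.1954 mol
mass = 0.1954 × 815.90 = 159.4 g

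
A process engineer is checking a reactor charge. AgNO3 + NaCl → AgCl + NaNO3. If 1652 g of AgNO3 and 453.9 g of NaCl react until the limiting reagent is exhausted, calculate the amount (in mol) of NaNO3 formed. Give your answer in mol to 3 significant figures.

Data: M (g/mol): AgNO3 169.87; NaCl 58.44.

n(AgNO3) = 1652 / 169.87 = 9.725 mol
n(NaCl) = 453.9 / 58.44 = 7.767 mol
n/ν → AgNO3: 9.725, NaCl: 7.767; NaCl is limiting.
n(NaNO3) = (1/1) × 7.767 = 7.767 mol

7.77 mol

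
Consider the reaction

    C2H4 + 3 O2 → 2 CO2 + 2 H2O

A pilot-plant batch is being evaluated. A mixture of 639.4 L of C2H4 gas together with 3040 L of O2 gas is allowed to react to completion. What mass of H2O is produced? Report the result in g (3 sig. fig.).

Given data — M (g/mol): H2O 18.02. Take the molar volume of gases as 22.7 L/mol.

1020 g

n(C2H4) = 639.4 / 22.7 = 28.17 mol
n(O2) = 3040 / 22.7 = 133.9 mol
n/ν for C2H4 = 28.17/1 = 28.17
n/ν for O2 = 133.9/3 = 44.63
Smallest n/ν is C2H4 → limiting reagent.
n(H2O) = (2/1) × 28.17 = 56.34 mol
mass = 56.34 × 18.02 = 1015 g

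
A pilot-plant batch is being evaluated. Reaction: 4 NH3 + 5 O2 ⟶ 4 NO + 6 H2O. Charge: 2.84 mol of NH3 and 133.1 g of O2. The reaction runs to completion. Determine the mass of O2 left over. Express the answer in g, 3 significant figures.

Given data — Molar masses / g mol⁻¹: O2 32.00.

19.5 g

n(NH3) = 2.840 mol
n(O2) = 133.1 / 32.00 = 4.159 mol
n/ν for NH3 = 2.840/4 = 0.7100
n/ν for O2 = 4.159/5 = 0.8318
Smallest n/ν is NH3 → limiting reagent.
O2 consumed = (5/4) × 2.840 = 3.550 mol
O2 remaining = 4.159 − 3.550 = 0.6090 mol
mass = 0.6090 × 32.00 = 19.49 g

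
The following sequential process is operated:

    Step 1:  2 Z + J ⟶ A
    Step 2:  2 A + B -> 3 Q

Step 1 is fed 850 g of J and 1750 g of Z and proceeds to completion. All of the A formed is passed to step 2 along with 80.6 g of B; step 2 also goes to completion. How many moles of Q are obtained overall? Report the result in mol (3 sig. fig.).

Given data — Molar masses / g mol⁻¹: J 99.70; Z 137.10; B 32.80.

7.37 mol

Step 1:
n(J) = 850.0 / 99.70 = 8.526 mol
n(Z) = 1750 / 137.10 = 12.76 mol
n/ν for J = 8.526/1 = 8.526
n/ν for Z = 12.76/2 = 6.380
Smallest n/ν is Z → limiting reagent.
n(A) produced = (1/2) × 12.76 = 6.380 mol
Step 2:
n(A) available = 6.380 mol
n(B) = 80.60 / 32.80 = 2.457 mol
n/ν for A = 6.380/2 = 3.190
n/ν for B = 2.457/1 = 2.457
Smallest n/ν is B → limiting reagent.
n(Q) = (3/1) × 2.457 = 7.371 mol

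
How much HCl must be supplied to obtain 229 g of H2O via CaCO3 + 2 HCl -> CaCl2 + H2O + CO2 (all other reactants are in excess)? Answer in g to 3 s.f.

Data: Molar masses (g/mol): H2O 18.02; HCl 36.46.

927 g

n(H2O) = 229 / 18.02 = 12.71 mol
n(HCl) = (2/1) × 12.71 = 25.42 mol
mass = 25.42 × 36.46 = 926.8 g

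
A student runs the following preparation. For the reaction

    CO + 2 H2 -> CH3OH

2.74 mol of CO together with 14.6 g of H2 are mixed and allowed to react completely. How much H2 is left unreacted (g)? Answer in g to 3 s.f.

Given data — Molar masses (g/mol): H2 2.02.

3.53 g

n(CO) = 2.740 mol
n(H2) = 14.60 / 2.02 = 7.228 mol
n/ν for CO = 2.740/1 = 2.740
n/ν for H2 = 7.228/2 = 3.614
Smallest n/ν is CO → limiting reagent.
H2 consumed = (2/1) × 2.740 = 5.480 mol
H2 remaining = 7.228 − 5.480 = 1.748 mol
mass = 1.748 × 2.02 = 3.531 g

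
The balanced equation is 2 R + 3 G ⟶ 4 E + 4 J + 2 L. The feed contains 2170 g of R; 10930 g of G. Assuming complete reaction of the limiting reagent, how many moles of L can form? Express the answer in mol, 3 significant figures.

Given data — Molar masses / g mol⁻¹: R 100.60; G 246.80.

21.6 mol

n(R) = 2170 / 100.60 = 21.57 mol
n(G) = 10930 / 246.80 = 44.29 mol
n/ν → R: 10.79, G: 14.76; R is limiting.
n(L) = (2/2) × 21.57 = 21.57 mol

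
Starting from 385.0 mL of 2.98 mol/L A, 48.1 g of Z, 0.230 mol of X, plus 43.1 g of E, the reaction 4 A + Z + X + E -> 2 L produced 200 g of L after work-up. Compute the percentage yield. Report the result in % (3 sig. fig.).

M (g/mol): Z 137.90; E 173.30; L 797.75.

54.5 %

n(A) = 2.98 × 385.0/1000 = 1.147 mol
n(Z) = 48.10 / 137.90 = 0.3488 mol
n(X) = 0.2300 mol
n(E) = 43.10 / 173.30 = 0.2487 mol
n/ν for A = 1.147/4 = 0.2868
n/ν for Z = 0.3488/1 = 0.3488
n/ν for X = 0.2300/1 = 0.2300
n/ν for E = 0.2487/1 = 0.2487
Smallest n/ν is X → limiting reagent.
theoretical n(L) = (2/1) × 0.2300 = 0.4600 mol → 367.0 g
% yield = 200 / 367.0 × 100 = 54.50 %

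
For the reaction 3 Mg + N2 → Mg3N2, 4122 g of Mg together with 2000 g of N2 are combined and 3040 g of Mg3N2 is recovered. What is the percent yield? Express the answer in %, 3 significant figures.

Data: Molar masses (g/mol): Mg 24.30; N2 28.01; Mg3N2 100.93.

53.3 %

n(Mg) = 4122 / 24.30 = 169.6 mol
n(N2) = 2000 / 28.01 = 71.40 mol
n/ν for Mg = 169.6/3 = 56.53
n/ν for N2 = 71.40/1 = 71.40
Smallest n/ν is Mg → limiting reagent.
theoretical n(Mg3N2) = (1/3) × 169.6 = 56.53 mol → 5706 g
% yield = 3040 / 5706 × 100 = 53.28 %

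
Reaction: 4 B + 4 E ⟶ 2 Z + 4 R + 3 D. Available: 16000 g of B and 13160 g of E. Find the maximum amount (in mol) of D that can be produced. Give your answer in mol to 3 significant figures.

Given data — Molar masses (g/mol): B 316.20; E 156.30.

38.0 mol

n(B) = 16000 / 316.20 = 50.60 mol
n(E) = 13160 / 156.30 = 84.20 mol
n/ν → B: 12.65, E: 21.05; B is limiting.
n(D) = (3/4) × 50.60 = 37.95 mol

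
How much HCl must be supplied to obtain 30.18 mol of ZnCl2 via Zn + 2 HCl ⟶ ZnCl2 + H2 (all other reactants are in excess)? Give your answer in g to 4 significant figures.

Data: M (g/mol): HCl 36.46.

2201 g

n(ZnCl2) = 30.18 mol
n(HCl) = (2/1) × 30.18 = 60.36 mol
mass = 60.36 × 36.46 = 2201 g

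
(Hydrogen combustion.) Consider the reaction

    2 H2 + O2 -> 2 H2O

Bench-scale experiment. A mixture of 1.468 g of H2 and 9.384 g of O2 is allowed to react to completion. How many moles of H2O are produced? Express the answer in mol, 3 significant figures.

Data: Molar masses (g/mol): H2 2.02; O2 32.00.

n(H2) = 1.468 / 2.02 = 0.7267 mol
n(O2) = 9.384 / 32.00 = 0.2933 mol
n/ν for H2 = 0.7267/2 = 0.3634
n/ν for O2 = 0.2933/1 = 0.2933
Smallest n/ν is O2 → limiting reagent.
n(H2O) = (2/1) × 0.2933 = 0.5866 mol

0.587 mol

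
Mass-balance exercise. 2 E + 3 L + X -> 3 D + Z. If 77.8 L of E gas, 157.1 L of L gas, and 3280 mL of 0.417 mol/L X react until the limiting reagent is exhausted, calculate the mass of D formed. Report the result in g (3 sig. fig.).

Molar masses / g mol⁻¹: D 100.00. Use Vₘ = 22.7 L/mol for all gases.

410 g

n(E) = 77.80 / 22.7 = 3.427 mol
n(L) = 157.1 / 22.7 = 6.921 mol
n(X) = 0.417 × 3280/1000 = 1.368 mol
n/ν for E = 3.427/2 = 1.714
n/ν for L = 6.921/3 = 2.307
n/ν for X = 1.368/1 = 1.368
Smallest n/ν is X → limiting reagent.
n(D) = (3/1) × 1.368 = 4.104 mol
mass = 4.104 × 100.00 = 410.4 g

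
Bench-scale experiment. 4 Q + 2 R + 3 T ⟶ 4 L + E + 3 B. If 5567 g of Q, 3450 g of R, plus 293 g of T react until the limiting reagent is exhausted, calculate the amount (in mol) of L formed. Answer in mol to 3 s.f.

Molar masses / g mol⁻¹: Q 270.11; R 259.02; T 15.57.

20.6 mol

n(Q) = 5567 / 270.11 = 20.61 mol
n(R) = 3450 / 259.02 = 13.32 mol
n(T) = 293.0 / 15.57 = 18.82 mol
n/ν for Q = 20.61/4 = 5.153
n/ν for R = 13.32/2 = 6.660
n/ν for T = 18.82/3 = 6.273
Smallest n/ν is Q → limiting reagent.
n(L) = (4/4) × 20.61 = 20.61 mol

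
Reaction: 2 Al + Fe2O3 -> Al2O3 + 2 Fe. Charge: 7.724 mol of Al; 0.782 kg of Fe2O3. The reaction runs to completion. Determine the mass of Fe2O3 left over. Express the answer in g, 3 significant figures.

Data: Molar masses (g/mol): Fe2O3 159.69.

n(Al) = 7.724 mol
n(Fe2O3) = 0.7820×1000 / 159.69 = 4.897 mol
n/ν for Al = 7.724/2 = 3.862
n/ν for Fe2O3 = 4.897/1 = 4.897
Smallest n/ν is Al → limiting reagent.
Fe2O3 consumed = (1/2) × 7.724 = 3.862 mol
Fe2O3 remaining = 4.897 − 3.862 = 1.035 mol
mass = 1.035 × 159.69 = 165.3 g

165 g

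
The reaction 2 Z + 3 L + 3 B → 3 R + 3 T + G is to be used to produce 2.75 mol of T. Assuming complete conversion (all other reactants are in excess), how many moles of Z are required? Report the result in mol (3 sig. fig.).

1.83 mol

n(T) = 2.750 mol
n(Z) = (2/3) × 2.750 = 1.833 mol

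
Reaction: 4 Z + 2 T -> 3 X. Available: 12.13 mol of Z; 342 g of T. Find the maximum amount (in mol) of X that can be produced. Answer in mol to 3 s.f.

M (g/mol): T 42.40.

n(Z) = 12.13 mol
n(T) = 342.0 / 42.40 = 8.066 mol
n/ν for Z = 12.13/4 = 3.033
n/ν for T = 8.066/2 = 4.033
Smallest n/ν is Z → limiting reagent.
n(X) = (3/4) × 12.13 = 9.098 mol

9.10 mol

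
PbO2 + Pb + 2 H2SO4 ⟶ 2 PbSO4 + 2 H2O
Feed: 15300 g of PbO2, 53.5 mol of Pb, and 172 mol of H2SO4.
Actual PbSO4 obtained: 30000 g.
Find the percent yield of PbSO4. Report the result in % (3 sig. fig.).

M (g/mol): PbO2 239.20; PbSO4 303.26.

n(PbO2) = 15300 / 239.20 = 63.96 mol
n(Pb) = 53.50 mol
n(H2SO4) = 172.0 mol
n/ν for PbO2 = 63.96/1 = 63.96
n/ν for Pb = 53.50/1 = 53.50
n/ν for H2SO4 = 172.0/2 = 86.00
Smallest n/ν is Pb → limiting reagent.
theoretical n(PbSO4) = (2/1) × 53.50 = 107.0 mol → 32450 g
% yield = 30000 / 32450 × 100 = 92.45 %

92.5 %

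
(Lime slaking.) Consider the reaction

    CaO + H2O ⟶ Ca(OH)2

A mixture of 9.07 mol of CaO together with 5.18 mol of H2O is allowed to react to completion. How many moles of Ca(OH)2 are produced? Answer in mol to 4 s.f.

n(CaO) = 9.070 mol
n(H2O) = 5.180 mol
n/ν for CaO = 9.070/1 = 9.070
n/ν for H2O = 5.180/1 = 5.180
Smallest n/ν is H2O → limiting reagent.
n(Ca(OH)2) = (1/1) × 5.180 = 5.180 mol

5.180 mol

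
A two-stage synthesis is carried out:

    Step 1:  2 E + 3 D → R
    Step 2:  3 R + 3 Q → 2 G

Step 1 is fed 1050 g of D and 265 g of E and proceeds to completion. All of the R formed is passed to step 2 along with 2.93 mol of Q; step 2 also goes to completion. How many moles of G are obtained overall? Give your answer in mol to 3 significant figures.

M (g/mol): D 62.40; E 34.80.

Step 1:
n(D) = 1050 / 62.40 = 16.83 mol
n(E) = 265.0 / 34.80 = 7.615 mol
n/ν for D = 16.83/3 = 5.610
n/ν for E = 7.615/2 = 3.808
Smallest n/ν is E → limiting reagent.
n(R) produced = (1/2) × 7.615 = 3.808 mol
Step 2:
n(R) available = 3.808 mol
n(Q) = 2.930 mol
n/ν for R = 3.808/3 = 1.269
n/ν for Q = 2.930/3 = 0.9767
Smallest n/ν is Q → limiting reagent.
n(G) = (2/3) × 2.930 = 1.953 mol

1.95 mol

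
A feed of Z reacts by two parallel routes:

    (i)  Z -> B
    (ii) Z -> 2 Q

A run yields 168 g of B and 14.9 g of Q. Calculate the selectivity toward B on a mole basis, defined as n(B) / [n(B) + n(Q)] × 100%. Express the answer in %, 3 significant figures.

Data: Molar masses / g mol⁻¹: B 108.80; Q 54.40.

84.9 %

n(B) = 168 / 108.80 = 1.544 mol
n(Q) = 14.9 / 54.40 = 0.2739 mol
selectivity = 1.544/(1.544+0.2739) × 100 = 84.93 %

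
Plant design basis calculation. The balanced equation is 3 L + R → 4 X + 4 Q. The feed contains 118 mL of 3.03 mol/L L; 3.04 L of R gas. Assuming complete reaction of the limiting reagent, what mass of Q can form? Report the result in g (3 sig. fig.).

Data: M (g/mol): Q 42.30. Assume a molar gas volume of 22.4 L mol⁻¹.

n(L) = 3.03 × 118.0/1000 = 0.3575 mol
n(R) = 3.040 / 22.4 = 0.1357 mol
n/ν → L: 0.1192, R: 0.1357; L is limiting.
n(Q) = (4/3) × 0.3575 = 0.4767 mol
mass = 0.4767 × 42.30 = 20.16 g

20.2 g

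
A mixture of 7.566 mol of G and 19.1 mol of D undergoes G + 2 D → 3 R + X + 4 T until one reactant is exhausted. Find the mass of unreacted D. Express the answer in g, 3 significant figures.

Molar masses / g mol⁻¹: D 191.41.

760 g

n(G) = 7.566 mol
n(D) = 19.10 mol
n/ν for G = 7.566/1 = 7.566
n/ν for D = 19.10/2 = 9.550
Smallest n/ν is G → limiting reagent.
D consumed = (2/1) × 7.566 = 15.13 mol
D remaining = 19.10 − 15.13 = 3.970 mol
mass = 3.970 × 191.41 = 759.9 g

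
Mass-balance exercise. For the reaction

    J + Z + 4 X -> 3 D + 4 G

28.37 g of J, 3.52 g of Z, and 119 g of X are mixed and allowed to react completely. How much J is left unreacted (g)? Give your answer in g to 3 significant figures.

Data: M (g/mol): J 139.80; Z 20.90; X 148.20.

4.82 g

n(J) = 28.37 / 139.80 = 0.2029 mol
n(Z) = 3.520 / 20.90 = 0.1684 mol
n(X) = 119.0 / 148.20 = 0.8030 mol
n/ν → J: 0.2029, Z: 0.1684, X: 0.2008; Z is limiting.
J consumed = (1/1) × 0.1684 = 0.1684 mol
J remaining = 0.2029 − 0.1684 = 0.03450 mol
mass = 0.03450 × 139.80 = 4.823 g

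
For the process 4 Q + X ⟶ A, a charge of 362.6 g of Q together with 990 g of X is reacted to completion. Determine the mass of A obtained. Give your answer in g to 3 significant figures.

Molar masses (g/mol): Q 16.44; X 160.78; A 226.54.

1250 g

n(Q) = 362.6 / 16.44 = 22.06 mol
n(X) = 990.0 / 160.78 = 6.157 mol
n/ν for Q = 22.06/4 = 5.515
n/ν for X = 6.157/1 = 6.157
Smallest n/ν is Q → limiting reagent.
n(A) = (1/4) × 22.06 = 5.515 mol
mass = 5.515 × 226.54 = 1249 g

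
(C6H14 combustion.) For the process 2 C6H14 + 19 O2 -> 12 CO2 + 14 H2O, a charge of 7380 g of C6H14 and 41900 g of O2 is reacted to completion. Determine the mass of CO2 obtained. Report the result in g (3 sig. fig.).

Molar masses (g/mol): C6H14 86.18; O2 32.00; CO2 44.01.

n(C6H14) = 7380 / 86.18 = 85.63 mol
n(O2) = 41900 / 32.00 = 1309 mol
n/ν for C6H14 = 85.63/2 = 42.82
n/ν for O2 = 1309/19 = 68.89
Smallest n/ν is C6H14 → limiting reagent.
n(CO2) = (12/2) × 85.63 = 513.8 mol
mass = 513.8 × 44.01 = 22610 g

22600 g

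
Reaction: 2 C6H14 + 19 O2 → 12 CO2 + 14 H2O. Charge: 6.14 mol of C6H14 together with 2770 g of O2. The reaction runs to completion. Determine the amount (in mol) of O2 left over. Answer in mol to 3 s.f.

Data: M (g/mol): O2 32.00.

n(C6H14) = 6.140 mol
n(O2) = 2770 / 32.00 = 86.56 mol
n/ν for C6H14 = 6.140/2 = 3.070
n/ν for O2 = 86.56/19 = 4.556
Smallest n/ν is C6H14 → limiting reagent.
O2 consumed = (19/2) × 6.140 = 58.33 mol
O2 remaining = 86.56 − 58.33 = 28.23 mol

28.2 mol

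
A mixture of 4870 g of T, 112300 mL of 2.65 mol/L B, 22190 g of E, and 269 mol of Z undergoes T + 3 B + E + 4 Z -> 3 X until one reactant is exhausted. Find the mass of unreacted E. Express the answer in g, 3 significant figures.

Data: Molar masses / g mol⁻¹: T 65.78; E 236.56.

6280 g

n(T) = 4870 / 65.78 = 74.03 mol
n(B) = 2.65 × 112300/1000 = 297.6 mol
n(E) = 22190 / 236.56 = 93.80 mol
n(Z) = 269.0 mol
n/ν → T: 74.03, B: 99.20, E: 93.80, Z: 67.25; Z is limiting.
E consumed = (1/4) × 269.0 = 67.25 mol
E remaining = 93.80 − 67.25 = 26.55 mol
mass = 26.55 × 236.56 = 6281 g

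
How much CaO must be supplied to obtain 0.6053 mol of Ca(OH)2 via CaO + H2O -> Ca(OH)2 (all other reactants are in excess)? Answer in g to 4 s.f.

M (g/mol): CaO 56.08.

n(Ca(OH)2) = 0.6053 mol
n(CaO) = (1/1) × 0.6053 = 0.6053 mol
mass = 0.6053 × 56.08 = 33.95 g

33.95 g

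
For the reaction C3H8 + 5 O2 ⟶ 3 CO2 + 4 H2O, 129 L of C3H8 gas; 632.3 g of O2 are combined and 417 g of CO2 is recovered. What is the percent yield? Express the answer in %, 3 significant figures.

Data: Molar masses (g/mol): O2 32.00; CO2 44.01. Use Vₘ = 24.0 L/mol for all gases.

79.9 %

n(C3H8) = 129.0 / 24.0 = 5.375 mol
n(O2) = 632.3 / 32.00 = 19.76 mol
n/ν for C3H8 = 5.375/1 = 5.375
n/ν for O2 = 19.76/5 = 3.952
Smallest n/ν is O2 → limiting reagent.
theoretical n(CO2) = (3/5) × 19.76 = 11.86 mol → 522.0 g
% yield = 417 / 522.0 × 100 = 79.89 %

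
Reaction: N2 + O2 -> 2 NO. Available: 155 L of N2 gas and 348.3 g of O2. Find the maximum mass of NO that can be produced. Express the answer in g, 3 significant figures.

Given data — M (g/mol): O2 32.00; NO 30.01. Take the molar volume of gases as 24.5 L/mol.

380 g

n(N2) = 155.0 / 24.5 = 6.327 mol
n(O2) = 348.3 / 32.00 = 10.88 mol
n/ν → N2: 6.327, O2: 10.88; N2 is limiting.
n(NO) = (2/1) × 6.327 = 12.65 mol
mass = 12.65 × 30.01 = 379.6 g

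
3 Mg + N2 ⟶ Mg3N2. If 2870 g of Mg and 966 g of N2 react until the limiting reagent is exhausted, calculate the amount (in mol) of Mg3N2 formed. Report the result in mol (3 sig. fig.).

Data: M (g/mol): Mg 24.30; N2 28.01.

34.5 mol

n(Mg) = 2870 / 24.30 = 118.1 mol
n(N2) = 966.0 / 28.01 = 34.49 mol
n/ν for Mg = 118.1/3 = 39.37
n/ν for N2 = 34.49/1 = 34.49
Smallest n/ν is N2 → limiting reagent.
n(Mg3N2) = (1/1) × 34.49 = 34.49 mol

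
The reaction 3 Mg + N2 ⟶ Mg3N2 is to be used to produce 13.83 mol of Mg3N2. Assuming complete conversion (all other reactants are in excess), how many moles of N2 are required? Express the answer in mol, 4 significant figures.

13.83 mol

n(Mg3N2) = 13.83 mol
n(N2) = (1/1) × 13.83 = 13.83 mol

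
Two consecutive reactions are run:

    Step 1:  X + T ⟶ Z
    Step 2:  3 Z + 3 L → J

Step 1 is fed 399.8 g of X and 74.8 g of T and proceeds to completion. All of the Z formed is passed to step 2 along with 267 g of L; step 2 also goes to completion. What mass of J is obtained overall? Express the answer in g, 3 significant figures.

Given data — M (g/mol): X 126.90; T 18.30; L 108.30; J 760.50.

Step 1:
n(X) = 399.8 / 126.90 = 3.151 mol
n(T) = 74.80 / 18.30 = 4.087 mol
n/ν for X = 3.151/1 = 3.151
n/ν for T = 4.087/1 = 4.087
Smallest n/ν is X → limiting reagent.
n(Z) produced = (1/1) × 3.151 = 3.151 mol
Step 2:
n(Z) available = 3.151 mol
n(L) = 267.0 / 108.30 = 2.465 mol
n/ν for Z = 3.151/3 = 1.050
n/ν for L = 2.465/3 = 0.8217
Smallest n/ν is L → limiting reagent.
n(J) = (1/3) × 2.465 = 0.8217 mol
mass = 0.8217 × 760.50 = 624.9 g

625 g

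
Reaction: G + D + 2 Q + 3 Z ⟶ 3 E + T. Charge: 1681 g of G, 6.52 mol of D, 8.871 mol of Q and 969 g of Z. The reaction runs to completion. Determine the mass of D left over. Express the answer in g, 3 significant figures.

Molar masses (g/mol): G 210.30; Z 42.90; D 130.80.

n(G) = 1681 / 210.30 = 7.993 mol
n(D) = 6.520 mol
n(Q) = 8.871 mol
n(Z) = 969.0 / 42.90 = 22.59 mol
n/ν → G: 7.993, D: 6.520, Q: 4.436, Z: 7.530; Q is limiting.
D consumed = (1/2) × 8.871 = 4.436 mol
D remaining = 6.520 − 4.436 = 2.084 mol
mass = 2.084 × 130.80 = 272.6 g

273 g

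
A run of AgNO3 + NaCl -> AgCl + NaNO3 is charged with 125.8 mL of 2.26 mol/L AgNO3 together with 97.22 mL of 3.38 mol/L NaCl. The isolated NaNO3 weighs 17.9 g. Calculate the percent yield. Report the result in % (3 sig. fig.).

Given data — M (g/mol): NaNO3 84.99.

n(AgNO3) = 2.26 × 125.8/1000 = 0.2843 mol
n(NaCl) = 3.38 × 97.22/1000 = 0.3286 mol
n/ν → AgNO3: 0.2843, NaCl: 0.3286; AgNO3 is limiting.
theoretical n(NaNO3) = (1/1) × 0.2843 = 0.2843 mol → 24.16 g
% yield = 17.9 / 24.16 × 100 = 74.09 %

74.1 %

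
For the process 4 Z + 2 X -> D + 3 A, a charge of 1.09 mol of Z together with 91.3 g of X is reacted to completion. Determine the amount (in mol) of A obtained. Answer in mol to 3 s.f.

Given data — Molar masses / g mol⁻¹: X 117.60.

n(Z) = 1.090 mol
n(X) = 91.30 / 117.60 = 0.7764 mol
n/ν for Z = 1.090/4 = 0.2725
n/ν for X = 0.7764/2 = 0.3882
Smallest n/ν is Z → limiting reagent.
n(A) = (3/4) × 1.090 = 0.8175 mol

0.818 mol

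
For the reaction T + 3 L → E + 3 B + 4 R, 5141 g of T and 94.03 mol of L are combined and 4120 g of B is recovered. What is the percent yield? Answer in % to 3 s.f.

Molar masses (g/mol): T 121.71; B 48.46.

n(T) = 5141 / 121.71 = 42.24 mol
n(L) = 94.03 mol
n/ν → T: 42.24, L: 31.34; L is limiting.
theoretical n(B) = (3/3) × 94.03 = 94.03 mol → 4557 g
% yield = 4120 / 4557 × 100 = 90.41 %

90.4 %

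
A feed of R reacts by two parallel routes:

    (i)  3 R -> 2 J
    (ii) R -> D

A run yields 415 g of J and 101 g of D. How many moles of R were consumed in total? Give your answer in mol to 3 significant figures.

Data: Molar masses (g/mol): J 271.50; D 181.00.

2.85 mol

n(J) = 415 / 271.50 = 1.529 mol
n(D) = 101 / 181.00 = 0.5580 mol
n(R) via (i) = (3/2)×1.529 = 2.294 mol
n(R) via (ii) = (1/1)×0.5580 = 0.5580 mol
total n(R) = 2.294 + 0.5580 = 2.852 mol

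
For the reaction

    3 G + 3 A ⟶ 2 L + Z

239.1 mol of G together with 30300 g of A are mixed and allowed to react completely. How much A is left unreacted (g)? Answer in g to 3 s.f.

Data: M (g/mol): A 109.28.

n(G) = 239.1 mol
n(A) = 30300 / 109.28 = 277.3 mol
n/ν → G: 79.70, A: 92.43; G is limiting.
A consumed = (3/3) × 239.1 = 239.1 mol
A remaining = 277.3 − 239.1 = 38.20 mol
mass = 38.20 × 109.28 = 4174 g

4170 g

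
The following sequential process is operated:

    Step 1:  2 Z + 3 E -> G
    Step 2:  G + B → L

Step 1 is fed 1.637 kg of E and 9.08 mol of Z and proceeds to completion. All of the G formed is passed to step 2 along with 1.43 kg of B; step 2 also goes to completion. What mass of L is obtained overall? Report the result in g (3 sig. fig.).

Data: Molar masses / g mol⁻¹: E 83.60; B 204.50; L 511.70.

2320 g

Step 1:
n(E) = 1.637×1000 / 83.60 = 19.58 mol
n(Z) = 9.080 mol
n/ν → E: 6.527, Z: 4.540; Z is limiting.
n(G) produced = (1/2) × 9.080 = 4.540 mol
Step 2:
n(G) available = 4.540 mol
n(B) = 1.430×1000 / 204.50 = 6.993 mol
n/ν → G: 4.540, B: 6.993; G is limiting.
n(L) = (1/1) × 4.540 = 4.540 mol
mass = 4.540 × 511.70 = 2323 g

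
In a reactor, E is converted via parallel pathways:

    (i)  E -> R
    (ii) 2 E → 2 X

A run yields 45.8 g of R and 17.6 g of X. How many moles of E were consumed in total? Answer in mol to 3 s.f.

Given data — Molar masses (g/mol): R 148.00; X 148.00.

0.428 mol

n(R) = 45.8 / 148.00 = 0.3095 mol
n(X) = 17.6 / 148.00 = 0.1189 mol
n(E) via (i) = (1/1)×0.3095 = 0.3095 mol
n(E) via (ii) = (2/2)×0.1189 = 0.1189 mol
total n(E) = 0.3095 + 0.1189 = 0.4284 mol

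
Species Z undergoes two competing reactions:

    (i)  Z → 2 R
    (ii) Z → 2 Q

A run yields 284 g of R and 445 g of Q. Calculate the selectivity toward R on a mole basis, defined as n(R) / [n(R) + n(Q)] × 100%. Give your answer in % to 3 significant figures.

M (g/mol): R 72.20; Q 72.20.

n(R) = 284 / 72.20 = 3.934 mol
n(Q) = 445 / 72.20 = 6.163 mol
selectivity = 3.934/(3.934+6.163) × 100 = 38.96 %

39.0 %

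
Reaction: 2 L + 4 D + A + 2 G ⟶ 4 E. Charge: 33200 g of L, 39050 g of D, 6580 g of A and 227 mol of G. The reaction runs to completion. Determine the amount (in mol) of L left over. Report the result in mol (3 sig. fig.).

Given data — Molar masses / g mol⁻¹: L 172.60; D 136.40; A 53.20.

n(L) = 33200 / 172.60 = 192.4 mol
n(D) = 39050 / 136.40 = 286.3 mol
n(A) = 6580 / 53.20 = 123.7 mol
n(G) = 227.0 mol
n/ν for L = 192.4/2 = 96.20
n/ν for D = 286.3/4 = 71.58
n/ν for A = 123.7/1 = 123.7
n/ν for G = 227.0/2 = 113.5
Smallest n/ν is D → limiting reagent.
L consumed = (2/4) × 286.3 = 143.2 mol
L remaining = 192.4 − 143.2 = 49.20 mol

49.2 mol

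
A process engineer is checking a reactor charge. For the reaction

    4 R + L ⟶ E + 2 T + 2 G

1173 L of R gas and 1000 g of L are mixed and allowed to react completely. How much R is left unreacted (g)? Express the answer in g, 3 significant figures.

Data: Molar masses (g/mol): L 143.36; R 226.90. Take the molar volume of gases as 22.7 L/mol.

n(R) = 1173 / 22.7 = 51.67 mol
n(L) = 1000 / 143.36 = 6.975 mol
n/ν → R: 12.92, L: 6.975; L is limiting.
R consumed = (4/1) × 6.975 = 27.90 mol
R remaining = 51.67 − 27.90 = 23.77 mol
mass = 23.77 × 226.90 = 5393 g

5390 g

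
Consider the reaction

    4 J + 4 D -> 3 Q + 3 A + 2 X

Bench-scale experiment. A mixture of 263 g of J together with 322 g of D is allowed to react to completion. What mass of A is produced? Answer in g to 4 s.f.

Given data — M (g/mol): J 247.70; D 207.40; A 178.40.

142.1 g

n(J) = 263.0 / 247.70 = 1.062 mol
n(D) = 322.0 / 207.40 = 1.553 mol
n/ν for J = 1.062/4 = 0.2655
n/ν for D = 1.553/4 = 0.3883
Smallest n/ν is J → limiting reagent.
n(A) = (3/4) × 1.062 = 0.7965 mol
mass = 0.7965 × 178.40 = 142.1 g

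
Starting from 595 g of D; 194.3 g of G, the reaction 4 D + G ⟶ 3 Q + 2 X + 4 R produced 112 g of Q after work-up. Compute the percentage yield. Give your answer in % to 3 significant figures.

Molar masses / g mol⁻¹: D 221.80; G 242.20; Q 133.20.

n(D) = 595.0 / 221.80 = 2.683 mol
n(G) = 194.3 / 242.20 = 0.8022 mol
n/ν for D = 2.683/4 = 0.6708
n/ν for G = 0.8022/1 = 0.8022
Smallest n/ν is D → limiting reagent.
theoretical n(Q) = (3/4) × 2.683 = 2.012 mol → 268.0 g
% yield = 112 / 268.0 × 100 = 41.79 %

41.8 %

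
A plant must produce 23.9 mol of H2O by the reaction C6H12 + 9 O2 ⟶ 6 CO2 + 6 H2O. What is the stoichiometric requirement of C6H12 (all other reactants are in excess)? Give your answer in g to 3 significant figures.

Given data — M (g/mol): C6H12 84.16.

335 g

n(H2O) = 23.90 mol
n(C6H12) = (1/6) × 23.90 = 3.983 mol
mass = 3.983 × 84.16 = 335.2 g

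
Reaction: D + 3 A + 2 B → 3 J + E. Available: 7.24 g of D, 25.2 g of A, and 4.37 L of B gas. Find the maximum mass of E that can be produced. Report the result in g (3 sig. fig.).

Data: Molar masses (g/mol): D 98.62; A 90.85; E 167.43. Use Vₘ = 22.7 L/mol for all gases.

n(D) = 7.240 / 98.62 = 0.07341 mol
n(A) = 25.20 / 90.85 = 0.2774 mol
n(B) = 4.370 / 22.7 = 0.1925 mol
n/ν → D: 0.07341, A: 0.09247, B: 0.09625; D is limiting.
n(E) = (1/1) × 0.07341 = 0.07341 mol
mass = 0.07341 × 167.43 = 12.29 g

12.3 g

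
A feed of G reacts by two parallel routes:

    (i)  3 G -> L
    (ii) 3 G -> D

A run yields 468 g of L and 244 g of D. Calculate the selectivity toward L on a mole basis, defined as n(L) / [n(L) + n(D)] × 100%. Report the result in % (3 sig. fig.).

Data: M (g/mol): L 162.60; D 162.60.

n(L) = 468 / 162.60 = 2.878 mol
n(D) = 244 / 162.60 = 1.501 mol
selectivity = 2.878/(2.878+1.501) × 100 = 65.72 %

65.7 %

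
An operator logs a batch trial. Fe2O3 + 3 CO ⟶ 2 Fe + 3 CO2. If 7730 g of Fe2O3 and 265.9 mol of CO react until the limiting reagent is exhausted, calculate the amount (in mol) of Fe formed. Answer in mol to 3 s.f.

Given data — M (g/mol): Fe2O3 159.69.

n(Fe2O3) = 7730 / 159.69 = 48.41 mol
n(CO) = 265.9 mol
n/ν for Fe2O3 = 48.41/1 = 48.41
n/ν for CO = 265.9/3 = 88.63
Smallest n/ν is Fe2O3 → limiting reagent.
n(Fe) = (2/1) × 48.41 = 96.82 mol

96.8 mol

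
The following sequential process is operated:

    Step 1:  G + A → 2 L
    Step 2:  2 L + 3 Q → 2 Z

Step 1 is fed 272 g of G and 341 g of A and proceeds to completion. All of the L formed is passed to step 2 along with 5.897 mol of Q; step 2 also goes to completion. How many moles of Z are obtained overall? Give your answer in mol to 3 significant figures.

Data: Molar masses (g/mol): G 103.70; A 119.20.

3.93 mol

Step 1:
n(G) = 272.0 / 103.70 = 2.623 mol
n(A) = 341.0 / 119.20 = 2.861 mol
n/ν for G = 2.623/1 = 2.623
n/ν for A = 2.861/1 = 2.861
Smallest n/ν is G → limiting reagent.
n(L) produced = (2/1) × 2.623 = 5.246 mol
Step 2:
n(L) available = 5.246 mol
n(Q) = 5.897 mol
n/ν for L = 5.246/2 = 2.623
n/ν for Q = 5.897/3 = 1.966
Smallest n/ν is Q → limiting reagent.
n(Z) = (2/3) × 5.897 = 3.931 mol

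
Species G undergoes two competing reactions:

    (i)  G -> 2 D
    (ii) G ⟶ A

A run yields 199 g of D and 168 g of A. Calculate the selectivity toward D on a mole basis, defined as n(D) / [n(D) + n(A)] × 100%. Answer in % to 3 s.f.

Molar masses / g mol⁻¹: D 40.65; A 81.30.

n(D) = 199 / 40.65 = 4.895 mol
n(A) = 168 / 81.30 = 2.066 mol
selectivity = 4.895/(4.895+2.066) × 100 = 70.32 %

70.3 %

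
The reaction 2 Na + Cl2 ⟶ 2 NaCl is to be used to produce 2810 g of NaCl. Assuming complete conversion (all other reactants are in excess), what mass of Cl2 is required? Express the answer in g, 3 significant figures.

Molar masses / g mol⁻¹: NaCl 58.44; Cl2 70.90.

n(NaCl) = 2810 / 58.44 = 48.08 mol
n(Cl2) = (1/2) × 48.08 = 24.04 mol
mass = 24.04 × 70.90 = 1704 g

1700 g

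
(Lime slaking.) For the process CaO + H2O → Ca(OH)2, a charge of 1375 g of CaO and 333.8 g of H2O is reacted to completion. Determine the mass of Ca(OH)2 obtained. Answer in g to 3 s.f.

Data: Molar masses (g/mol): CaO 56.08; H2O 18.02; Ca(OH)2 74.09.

1370 g

n(CaO) = 1375 / 56.08 = 24.52 mol
n(H2O) = 333.8 / 18.02 = 18.52 mol
n/ν → CaO: 24.52, H2O: 18.52; H2O is limiting.
n(Ca(OH)2) = (1/1) × 18.52 = 18.52 mol
mass = 18.52 × 74.09 = 1372 g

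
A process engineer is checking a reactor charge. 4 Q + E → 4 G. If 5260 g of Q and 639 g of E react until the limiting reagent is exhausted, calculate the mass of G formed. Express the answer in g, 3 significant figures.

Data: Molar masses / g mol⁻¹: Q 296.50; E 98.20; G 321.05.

5700 g

n(Q) = 5260 / 296.50 = 17.74 mol
n(E) = 639.0 / 98.20 = 6.507 mol
n/ν for Q = 17.74/4 = 4.435
n/ν for E = 6.507/1 = 6.507
Smallest n/ν is Q → limiting reagent.
n(G) = (4/4) × 17.74 = 17.74 mol
mass = 17.74 × 321.05 = 5695 g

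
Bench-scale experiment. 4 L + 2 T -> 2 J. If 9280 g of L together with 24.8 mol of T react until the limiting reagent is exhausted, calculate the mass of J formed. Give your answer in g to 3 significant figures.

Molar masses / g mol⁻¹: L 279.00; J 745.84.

n(L) = 9280 / 279.00 = 33.26 mol
n(T) = 24.80 mol
n/ν → L: 8.315, T: 12.40; L is limiting.
n(J) = (2/4) × 33.26 = 16.63 mol
mass = 16.63 × 745.84 = 12400 g

12400 g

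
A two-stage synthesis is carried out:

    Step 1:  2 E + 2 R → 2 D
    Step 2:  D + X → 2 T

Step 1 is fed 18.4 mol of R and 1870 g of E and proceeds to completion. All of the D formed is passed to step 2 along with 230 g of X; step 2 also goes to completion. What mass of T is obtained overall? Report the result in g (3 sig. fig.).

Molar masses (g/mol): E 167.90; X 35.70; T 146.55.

Step 1:
n(R) = 18.40 mol
n(E) = 1870 / 167.90 = 11.14 mol
n/ν for R = 18.40/2 = 9.200
n/ν for E = 11.14/2 = 5.570
Smallest n/ν is E → limiting reagent.
n(D) produced = (2/2) × 11.14 = 11.14 mol
Step 2:
n(D) available = 11.14 mol
n(X) = 230.0 / 35.70 = 6.443 mol
n/ν for D = 11.14/1 = 11.14
n/ν for X = 6.443/1 = 6.443
Smallest n/ν is X → limiting reagent.
n(T) = (2/1) × 6.443 = 12.89 mol
mass = 12.89 × 146.55 = 1889 g

1890 g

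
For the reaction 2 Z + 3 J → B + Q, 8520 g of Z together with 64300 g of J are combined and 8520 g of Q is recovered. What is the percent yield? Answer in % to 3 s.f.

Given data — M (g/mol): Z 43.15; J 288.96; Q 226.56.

n(Z) = 8520 / 43.15 = 197.5 mol
n(J) = 64300 / 288.96 = 222.5 mol
n/ν for Z = 197.5/2 = 98.75
n/ν for J = 222.5/3 = 74.17
Smallest n/ν is J → limiting reagent.
theoretical n(Q) = (1/3) × 222.5 = 74.17 mol → 16800 g
% yield = 8520 / 16800 × 100 = 50.71 %

50.7 %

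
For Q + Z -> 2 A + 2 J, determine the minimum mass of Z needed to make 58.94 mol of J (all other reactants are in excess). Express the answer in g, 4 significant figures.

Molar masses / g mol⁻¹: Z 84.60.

n(J) = 58.94 mol
n(Z) = (1/2) × 58.94 = 29.47 mol
mass = 29.47 × 84.60 = 2493 g

2493 g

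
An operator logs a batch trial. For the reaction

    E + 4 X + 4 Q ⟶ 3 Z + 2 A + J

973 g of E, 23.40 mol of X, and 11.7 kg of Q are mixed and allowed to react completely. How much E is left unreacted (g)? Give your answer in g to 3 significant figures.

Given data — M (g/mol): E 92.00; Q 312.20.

435 g

n(E) = 973.0 / 92.00 = 10.58 mol
n(X) = 23.40 mol
n(Q) = 11.70×1000 / 312.20 = 37.48 mol
n/ν for E = 10.58/1 = 10.58
n/ν for X = 23.40/4 = 5.850
n/ν for Q = 37.48/4 = 9.370
Smallest n/ν is X → limiting reagent.
E consumed = (1/4) × 23.40 = 5.850 mol
E remaining = 10.58 − 5.850 = 4.730 mol
mass = 4.730 × 92.00 = 435.2 g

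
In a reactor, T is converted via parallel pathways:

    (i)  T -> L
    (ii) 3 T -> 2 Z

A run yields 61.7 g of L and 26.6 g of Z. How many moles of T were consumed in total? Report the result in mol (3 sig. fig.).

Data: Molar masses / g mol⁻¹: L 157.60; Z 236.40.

n(L) = 61.7 / 157.60 = 0.3915 mol
n(Z) = 26.6 / 236.40 = 0.1125 mol
n(T) via (i) = (1/1)×0.3915 = 0.3915 mol
n(T) via (ii) = (3/2)×0.1125 = 0.1688 mol
total n(T) = 0.3915 + 0.1688 = 0.5603 mol

0.560 mol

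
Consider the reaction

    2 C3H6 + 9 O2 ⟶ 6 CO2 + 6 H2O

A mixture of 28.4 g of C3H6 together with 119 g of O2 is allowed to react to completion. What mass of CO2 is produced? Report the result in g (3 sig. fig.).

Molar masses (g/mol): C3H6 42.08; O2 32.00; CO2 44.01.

n(C3H6) = 28.40 / 42.08 = 0.6749 mol
n(O2) = 119.0 / 32.00 = 3.719 mol
n/ν for C3H6 = 0.6749/2 = 0.3375
n/ν for O2 = 3.719/9 = 0.4132
Smallest n/ν is C3H6 → limiting reagent.
n(CO2) = (6/2) × 0.6749 = 2.025 mol
mass = 2.025 × 44.01 = 89.12 g

89.1 g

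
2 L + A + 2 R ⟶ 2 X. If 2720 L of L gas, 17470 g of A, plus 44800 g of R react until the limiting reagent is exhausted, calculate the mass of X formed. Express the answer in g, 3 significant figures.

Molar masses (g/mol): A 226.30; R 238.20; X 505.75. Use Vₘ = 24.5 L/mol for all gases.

56100 g

n(L) = 2720 / 24.5 = 111.0 mol
n(A) = 17470 / 226.30 = 77.20 mol
n(R) = 44800 / 238.20 = 188.1 mol
n/ν for L = 111.0/2 = 55.50
n/ν for A = 77.20/1 = 77.20
n/ν for R = 188.1/2 = 94.05
Smallest n/ν is L → limiting reagent.
n(X) = (2/2) × 111.0 = 111.0 mol
mass = 111.0 × 505.75 = 56140 g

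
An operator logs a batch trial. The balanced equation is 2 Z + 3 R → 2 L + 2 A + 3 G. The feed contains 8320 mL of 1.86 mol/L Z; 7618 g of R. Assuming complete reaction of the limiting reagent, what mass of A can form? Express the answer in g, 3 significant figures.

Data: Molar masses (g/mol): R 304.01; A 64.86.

n(Z) = 1.86 × 8320/1000 = 15.48 mol
n(R) = 7618 / 304.01 = 25.06 mol
n/ν for Z = 15.48/2 = 7.740
n/ν for R = 25.06/3 = 8.353
Smallest n/ν is Z → limiting reagent.
n(A) = (2/2) × 15.48 = 15.48 mol
mass = 15.48 × 64.86 = 1004 g

1000 g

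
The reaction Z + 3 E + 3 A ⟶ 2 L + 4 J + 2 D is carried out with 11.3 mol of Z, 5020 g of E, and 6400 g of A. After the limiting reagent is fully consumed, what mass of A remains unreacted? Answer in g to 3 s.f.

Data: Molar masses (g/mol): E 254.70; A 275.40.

n(Z) = 11.30 mol
n(E) = 5020 / 254.70 = 19.71 mol
n(A) = 6400 / 275.40 = 23.24 mol
n/ν → Z: 11.30, E: 6.570, A: 7.747; E is limiting.
A consumed = (3/3) × 19.71 = 19.71 mol
A remaining = 23.24 − 19.71 = 3.530 mol
mass = 3.530 × 275.40 = 972.2 g

972 g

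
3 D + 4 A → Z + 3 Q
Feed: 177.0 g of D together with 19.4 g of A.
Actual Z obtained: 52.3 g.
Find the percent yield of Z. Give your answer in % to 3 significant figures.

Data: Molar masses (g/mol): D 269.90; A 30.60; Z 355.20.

92.9 %

n(D) = 177.0 / 269.90 = 0.6558 mol
n(A) = 19.40 / 30.60 = 0.6340 mol
n/ν → D: 0.2186, A: 0.1585; A is limiting.
theoretical n(Z) = (1/4) × 0.6340 = 0.1585 mol → 56.30 g
% yield = 52.3 / 56.30 × 100 = 92.90 %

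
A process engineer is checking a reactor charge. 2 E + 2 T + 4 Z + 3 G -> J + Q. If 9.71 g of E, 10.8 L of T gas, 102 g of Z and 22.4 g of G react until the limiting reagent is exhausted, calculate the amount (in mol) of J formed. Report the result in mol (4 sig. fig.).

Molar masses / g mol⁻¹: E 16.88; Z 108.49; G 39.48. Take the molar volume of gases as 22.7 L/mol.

n(E) = 9.710 / 16.88 = 0.5752 mol
n(T) = 10.80 / 22.7 = 0.4758 mol
n(Z) = 102.0 / 108.49 = 0.9402 mol
n(G) = 22.40 / 39.48 = 0.5674 mol
n/ν for E = 0.5752/2 = 0.2876
n/ν for T = 0.4758/2 = 0.2379
n/ν for Z = 0.9402/4 = 0.2351
n/ν for G = 0.5674/3 = 0.1891
Smallest n/ν is G → limiting reagent.
n(J) = (1/3) × 0.5674 = 0.1891 mol

0.1891 mol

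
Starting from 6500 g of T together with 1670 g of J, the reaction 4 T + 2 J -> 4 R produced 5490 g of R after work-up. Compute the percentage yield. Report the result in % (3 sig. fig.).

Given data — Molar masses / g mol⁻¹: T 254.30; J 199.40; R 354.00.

n(T) = 6500 / 254.30 = 25.56 mol
n(J) = 1670 / 199.40 = 8.375 mol
n/ν for T = 25.56/4 = 6.390
n/ν for J = 8.375/2 = 4.188
Smallest n/ν is J → limiting reagent.
theoretical n(R) = (4/2) × 8.375 = 16.75 mol → 5930 g
% yield = 5490 / 5930 × 100 = 92.58 %

92.6 %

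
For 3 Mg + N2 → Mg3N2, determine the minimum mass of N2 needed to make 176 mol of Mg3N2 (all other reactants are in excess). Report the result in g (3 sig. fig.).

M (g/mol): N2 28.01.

n(Mg3N2) = 176.0 mol
n(N2) = (1/1) × 176.0 = 176.0 mol
mass = 176.0 × 28.01 = 4930 g

4930 g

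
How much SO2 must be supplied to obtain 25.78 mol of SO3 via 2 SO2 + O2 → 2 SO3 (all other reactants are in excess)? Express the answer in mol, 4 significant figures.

n(SO3) = 25.78 mol
n(SO2) = (2/2) × 25.78 = 25.78 mol

25.78 mol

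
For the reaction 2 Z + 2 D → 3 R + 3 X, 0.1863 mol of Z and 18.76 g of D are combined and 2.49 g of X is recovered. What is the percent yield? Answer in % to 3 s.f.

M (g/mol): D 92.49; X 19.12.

46.6 %

n(Z) = 0.1863 mol
n(D) = 18.76 / 92.49 = 0.2028 mol
n/ν → Z: 0.09315, D: 0.1014; Z is limiting.
theoretical n(X) = (3/2) × 0.1863 = 0.2795 mol → 5.344 g
% yield = 2.49 / 5.344 × 100 = 46.59 %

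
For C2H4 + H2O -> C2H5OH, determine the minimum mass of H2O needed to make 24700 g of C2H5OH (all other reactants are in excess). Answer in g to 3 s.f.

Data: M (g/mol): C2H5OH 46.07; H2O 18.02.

9660 g

n(C2H5OH) = 24700 / 46.07 = 536.1 mol
n(H2O) = (1/1) × 536.1 = 536.1 mol
mass = 536.1 × 18.02 = 9661 g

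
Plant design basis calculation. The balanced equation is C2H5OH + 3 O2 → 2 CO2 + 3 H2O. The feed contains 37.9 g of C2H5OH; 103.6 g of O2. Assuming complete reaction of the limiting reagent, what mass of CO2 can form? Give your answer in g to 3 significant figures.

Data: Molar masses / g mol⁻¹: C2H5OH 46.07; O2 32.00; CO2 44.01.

n(C2H5OH) = 37.90 / 46.07 = 0.8227 mol
n(O2) = 103.6 / 32.00 = 3.238 mol
n/ν → C2H5OH: 0.8227, O2: 1.079; C2H5OH is limiting.
n(CO2) = (2/1) × 0.8227 = 1.645 mol
mass = 1.645 × 44.01 = 72.40 g

72.4 g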